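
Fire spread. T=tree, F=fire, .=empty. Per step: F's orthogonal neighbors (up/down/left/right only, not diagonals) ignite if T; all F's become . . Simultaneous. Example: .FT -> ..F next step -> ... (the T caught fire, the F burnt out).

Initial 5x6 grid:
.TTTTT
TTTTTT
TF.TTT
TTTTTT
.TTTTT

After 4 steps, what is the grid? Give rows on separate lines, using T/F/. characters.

Step 1: 3 trees catch fire, 1 burn out
  .TTTTT
  TFTTTT
  F..TTT
  TFTTTT
  .TTTTT
Step 2: 6 trees catch fire, 3 burn out
  .FTTTT
  F.FTTT
  ...TTT
  F.FTTT
  .FTTTT
Step 3: 4 trees catch fire, 6 burn out
  ..FTTT
  ...FTT
  ...TTT
  ...FTT
  ..FTTT
Step 4: 5 trees catch fire, 4 burn out
  ...FTT
  ....FT
  ...FTT
  ....FT
  ...FTT

...FTT
....FT
...FTT
....FT
...FTT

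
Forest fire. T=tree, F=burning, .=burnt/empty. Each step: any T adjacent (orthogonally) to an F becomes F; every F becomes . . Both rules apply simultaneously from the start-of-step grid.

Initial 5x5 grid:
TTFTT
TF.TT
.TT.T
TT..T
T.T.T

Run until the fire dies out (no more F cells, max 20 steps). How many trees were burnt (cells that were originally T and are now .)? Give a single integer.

Answer: 15

Derivation:
Step 1: +4 fires, +2 burnt (F count now 4)
Step 2: +5 fires, +4 burnt (F count now 5)
Step 3: +2 fires, +5 burnt (F count now 2)
Step 4: +2 fires, +2 burnt (F count now 2)
Step 5: +1 fires, +2 burnt (F count now 1)
Step 6: +1 fires, +1 burnt (F count now 1)
Step 7: +0 fires, +1 burnt (F count now 0)
Fire out after step 7
Initially T: 16, now '.': 24
Total burnt (originally-T cells now '.'): 15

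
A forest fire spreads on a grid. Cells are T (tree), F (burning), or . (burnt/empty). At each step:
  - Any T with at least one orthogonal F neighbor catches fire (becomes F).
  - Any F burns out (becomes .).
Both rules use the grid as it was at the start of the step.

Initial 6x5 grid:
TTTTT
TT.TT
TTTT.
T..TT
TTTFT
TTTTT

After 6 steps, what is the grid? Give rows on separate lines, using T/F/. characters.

Step 1: 4 trees catch fire, 1 burn out
  TTTTT
  TT.TT
  TTTT.
  T..FT
  TTF.F
  TTTFT
Step 2: 5 trees catch fire, 4 burn out
  TTTTT
  TT.TT
  TTTF.
  T...F
  TF...
  TTF.F
Step 3: 4 trees catch fire, 5 burn out
  TTTTT
  TT.FT
  TTF..
  T....
  F....
  TF...
Step 4: 5 trees catch fire, 4 burn out
  TTTFT
  TT..F
  TF...
  F....
  .....
  F....
Step 5: 4 trees catch fire, 5 burn out
  TTF.F
  TF...
  F....
  .....
  .....
  .....
Step 6: 2 trees catch fire, 4 burn out
  TF...
  F....
  .....
  .....
  .....
  .....

TF...
F....
.....
.....
.....
.....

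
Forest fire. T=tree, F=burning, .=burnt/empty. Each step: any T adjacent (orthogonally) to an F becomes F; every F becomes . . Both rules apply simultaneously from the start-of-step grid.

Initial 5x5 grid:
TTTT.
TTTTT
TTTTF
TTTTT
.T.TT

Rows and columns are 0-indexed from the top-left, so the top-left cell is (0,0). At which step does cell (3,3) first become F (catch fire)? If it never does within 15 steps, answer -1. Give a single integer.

Step 1: cell (3,3)='T' (+3 fires, +1 burnt)
Step 2: cell (3,3)='F' (+4 fires, +3 burnt)
  -> target ignites at step 2
Step 3: cell (3,3)='.' (+5 fires, +4 burnt)
Step 4: cell (3,3)='.' (+4 fires, +5 burnt)
Step 5: cell (3,3)='.' (+4 fires, +4 burnt)
Step 6: cell (3,3)='.' (+1 fires, +4 burnt)
Step 7: cell (3,3)='.' (+0 fires, +1 burnt)
  fire out at step 7

2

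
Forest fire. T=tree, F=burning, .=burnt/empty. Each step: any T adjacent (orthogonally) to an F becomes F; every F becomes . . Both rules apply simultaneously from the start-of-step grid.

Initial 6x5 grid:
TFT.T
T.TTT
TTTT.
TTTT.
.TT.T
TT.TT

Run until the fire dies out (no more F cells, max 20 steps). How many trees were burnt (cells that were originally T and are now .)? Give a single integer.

Answer: 19

Derivation:
Step 1: +2 fires, +1 burnt (F count now 2)
Step 2: +2 fires, +2 burnt (F count now 2)
Step 3: +3 fires, +2 burnt (F count now 3)
Step 4: +5 fires, +3 burnt (F count now 5)
Step 5: +4 fires, +5 burnt (F count now 4)
Step 6: +1 fires, +4 burnt (F count now 1)
Step 7: +1 fires, +1 burnt (F count now 1)
Step 8: +1 fires, +1 burnt (F count now 1)
Step 9: +0 fires, +1 burnt (F count now 0)
Fire out after step 9
Initially T: 22, now '.': 27
Total burnt (originally-T cells now '.'): 19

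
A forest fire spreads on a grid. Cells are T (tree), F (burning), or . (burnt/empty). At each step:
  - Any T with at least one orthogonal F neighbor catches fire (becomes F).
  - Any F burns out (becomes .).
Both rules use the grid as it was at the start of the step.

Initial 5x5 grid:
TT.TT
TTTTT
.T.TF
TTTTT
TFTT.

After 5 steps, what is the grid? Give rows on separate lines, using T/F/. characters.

Step 1: 6 trees catch fire, 2 burn out
  TT.TT
  TTTTF
  .T.F.
  TFTTF
  F.FT.
Step 2: 7 trees catch fire, 6 burn out
  TT.TF
  TTTF.
  .F...
  F.FF.
  ...F.
Step 3: 3 trees catch fire, 7 burn out
  TT.F.
  TFF..
  .....
  .....
  .....
Step 4: 2 trees catch fire, 3 burn out
  TF...
  F....
  .....
  .....
  .....
Step 5: 1 trees catch fire, 2 burn out
  F....
  .....
  .....
  .....
  .....

F....
.....
.....
.....
.....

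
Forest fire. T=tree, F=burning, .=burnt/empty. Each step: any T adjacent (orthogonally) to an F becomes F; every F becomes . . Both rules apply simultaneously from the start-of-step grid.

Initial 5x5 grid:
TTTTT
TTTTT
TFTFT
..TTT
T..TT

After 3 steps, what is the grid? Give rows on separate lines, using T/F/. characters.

Step 1: 6 trees catch fire, 2 burn out
  TTTTT
  TFTFT
  F.F.F
  ..TFT
  T..TT
Step 2: 8 trees catch fire, 6 burn out
  TFTFT
  F.F.F
  .....
  ..F.F
  T..FT
Step 3: 4 trees catch fire, 8 burn out
  F.F.F
  .....
  .....
  .....
  T...F

F.F.F
.....
.....
.....
T...F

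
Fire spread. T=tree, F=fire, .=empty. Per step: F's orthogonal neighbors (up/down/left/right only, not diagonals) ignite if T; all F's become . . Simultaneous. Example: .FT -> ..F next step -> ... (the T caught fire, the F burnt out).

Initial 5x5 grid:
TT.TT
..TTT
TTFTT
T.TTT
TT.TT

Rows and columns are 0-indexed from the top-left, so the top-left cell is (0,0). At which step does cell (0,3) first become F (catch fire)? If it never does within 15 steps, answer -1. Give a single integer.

Step 1: cell (0,3)='T' (+4 fires, +1 burnt)
Step 2: cell (0,3)='T' (+4 fires, +4 burnt)
Step 3: cell (0,3)='F' (+5 fires, +4 burnt)
  -> target ignites at step 3
Step 4: cell (0,3)='.' (+3 fires, +5 burnt)
Step 5: cell (0,3)='.' (+1 fires, +3 burnt)
Step 6: cell (0,3)='.' (+0 fires, +1 burnt)
  fire out at step 6

3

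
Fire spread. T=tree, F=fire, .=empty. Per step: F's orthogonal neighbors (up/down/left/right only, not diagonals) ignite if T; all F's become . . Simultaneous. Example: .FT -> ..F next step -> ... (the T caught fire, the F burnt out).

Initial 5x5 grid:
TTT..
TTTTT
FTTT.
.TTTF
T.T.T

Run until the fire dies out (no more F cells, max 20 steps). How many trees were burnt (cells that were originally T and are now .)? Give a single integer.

Answer: 16

Derivation:
Step 1: +4 fires, +2 burnt (F count now 4)
Step 2: +6 fires, +4 burnt (F count now 6)
Step 3: +4 fires, +6 burnt (F count now 4)
Step 4: +2 fires, +4 burnt (F count now 2)
Step 5: +0 fires, +2 burnt (F count now 0)
Fire out after step 5
Initially T: 17, now '.': 24
Total burnt (originally-T cells now '.'): 16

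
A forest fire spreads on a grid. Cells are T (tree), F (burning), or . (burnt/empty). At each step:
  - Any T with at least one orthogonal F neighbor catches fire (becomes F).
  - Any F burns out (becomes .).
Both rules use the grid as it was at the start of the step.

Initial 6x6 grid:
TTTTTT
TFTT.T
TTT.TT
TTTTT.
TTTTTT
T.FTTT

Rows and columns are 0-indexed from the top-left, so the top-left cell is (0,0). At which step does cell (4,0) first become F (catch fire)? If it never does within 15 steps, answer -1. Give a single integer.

Step 1: cell (4,0)='T' (+6 fires, +2 burnt)
Step 2: cell (4,0)='T' (+10 fires, +6 burnt)
Step 3: cell (4,0)='F' (+6 fires, +10 burnt)
  -> target ignites at step 3
Step 4: cell (4,0)='.' (+4 fires, +6 burnt)
Step 5: cell (4,0)='.' (+2 fires, +4 burnt)
Step 6: cell (4,0)='.' (+2 fires, +2 burnt)
Step 7: cell (4,0)='.' (+0 fires, +2 burnt)
  fire out at step 7

3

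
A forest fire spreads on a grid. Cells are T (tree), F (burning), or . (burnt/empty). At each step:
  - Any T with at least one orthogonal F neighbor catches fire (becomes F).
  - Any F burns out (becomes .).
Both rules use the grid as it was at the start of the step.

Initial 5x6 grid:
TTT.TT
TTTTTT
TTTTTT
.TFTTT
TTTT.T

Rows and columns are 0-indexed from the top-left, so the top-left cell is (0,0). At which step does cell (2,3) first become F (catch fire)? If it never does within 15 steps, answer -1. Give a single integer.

Step 1: cell (2,3)='T' (+4 fires, +1 burnt)
Step 2: cell (2,3)='F' (+6 fires, +4 burnt)
  -> target ignites at step 2
Step 3: cell (2,3)='.' (+7 fires, +6 burnt)
Step 4: cell (2,3)='.' (+5 fires, +7 burnt)
Step 5: cell (2,3)='.' (+3 fires, +5 burnt)
Step 6: cell (2,3)='.' (+1 fires, +3 burnt)
Step 7: cell (2,3)='.' (+0 fires, +1 burnt)
  fire out at step 7

2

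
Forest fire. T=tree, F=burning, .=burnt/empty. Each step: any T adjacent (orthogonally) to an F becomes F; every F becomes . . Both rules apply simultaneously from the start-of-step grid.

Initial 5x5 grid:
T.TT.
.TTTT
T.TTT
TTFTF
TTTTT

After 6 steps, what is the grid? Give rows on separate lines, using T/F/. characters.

Step 1: 6 trees catch fire, 2 burn out
  T.TT.
  .TTTT
  T.FTF
  TF.F.
  TTFTF
Step 2: 6 trees catch fire, 6 burn out
  T.TT.
  .TFTF
  T..F.
  F....
  TF.F.
Step 3: 5 trees catch fire, 6 burn out
  T.FT.
  .F.F.
  F....
  .....
  F....
Step 4: 1 trees catch fire, 5 burn out
  T..F.
  .....
  .....
  .....
  .....
Step 5: 0 trees catch fire, 1 burn out
  T....
  .....
  .....
  .....
  .....
Step 6: 0 trees catch fire, 0 burn out
  T....
  .....
  .....
  .....
  .....

T....
.....
.....
.....
.....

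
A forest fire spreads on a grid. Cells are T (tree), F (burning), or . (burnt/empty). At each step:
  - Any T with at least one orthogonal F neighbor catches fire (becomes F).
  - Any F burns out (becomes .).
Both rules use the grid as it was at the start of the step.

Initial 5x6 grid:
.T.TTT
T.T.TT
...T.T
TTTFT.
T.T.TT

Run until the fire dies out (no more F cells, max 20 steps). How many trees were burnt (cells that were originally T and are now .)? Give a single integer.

Step 1: +3 fires, +1 burnt (F count now 3)
Step 2: +3 fires, +3 burnt (F count now 3)
Step 3: +2 fires, +3 burnt (F count now 2)
Step 4: +1 fires, +2 burnt (F count now 1)
Step 5: +0 fires, +1 burnt (F count now 0)
Fire out after step 5
Initially T: 18, now '.': 21
Total burnt (originally-T cells now '.'): 9

Answer: 9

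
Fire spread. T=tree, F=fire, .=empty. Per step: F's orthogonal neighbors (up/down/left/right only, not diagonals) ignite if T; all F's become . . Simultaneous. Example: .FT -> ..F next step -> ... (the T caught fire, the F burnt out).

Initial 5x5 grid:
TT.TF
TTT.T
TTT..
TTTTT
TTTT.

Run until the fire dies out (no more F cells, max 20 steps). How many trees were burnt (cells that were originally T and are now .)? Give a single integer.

Answer: 2

Derivation:
Step 1: +2 fires, +1 burnt (F count now 2)
Step 2: +0 fires, +2 burnt (F count now 0)
Fire out after step 2
Initially T: 19, now '.': 8
Total burnt (originally-T cells now '.'): 2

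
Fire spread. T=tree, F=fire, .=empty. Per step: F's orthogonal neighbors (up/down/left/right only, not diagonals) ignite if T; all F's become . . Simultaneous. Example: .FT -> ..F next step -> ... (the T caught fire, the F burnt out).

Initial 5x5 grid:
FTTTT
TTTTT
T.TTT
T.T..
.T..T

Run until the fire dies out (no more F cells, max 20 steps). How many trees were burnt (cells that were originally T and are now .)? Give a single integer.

Answer: 15

Derivation:
Step 1: +2 fires, +1 burnt (F count now 2)
Step 2: +3 fires, +2 burnt (F count now 3)
Step 3: +3 fires, +3 burnt (F count now 3)
Step 4: +3 fires, +3 burnt (F count now 3)
Step 5: +3 fires, +3 burnt (F count now 3)
Step 6: +1 fires, +3 burnt (F count now 1)
Step 7: +0 fires, +1 burnt (F count now 0)
Fire out after step 7
Initially T: 17, now '.': 23
Total burnt (originally-T cells now '.'): 15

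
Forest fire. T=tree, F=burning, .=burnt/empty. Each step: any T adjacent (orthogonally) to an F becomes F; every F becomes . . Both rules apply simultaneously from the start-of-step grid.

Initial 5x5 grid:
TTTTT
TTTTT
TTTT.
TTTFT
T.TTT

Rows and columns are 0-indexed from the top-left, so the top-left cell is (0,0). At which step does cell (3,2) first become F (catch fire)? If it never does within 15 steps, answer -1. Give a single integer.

Step 1: cell (3,2)='F' (+4 fires, +1 burnt)
  -> target ignites at step 1
Step 2: cell (3,2)='.' (+5 fires, +4 burnt)
Step 3: cell (3,2)='.' (+5 fires, +5 burnt)
Step 4: cell (3,2)='.' (+5 fires, +5 burnt)
Step 5: cell (3,2)='.' (+2 fires, +5 burnt)
Step 6: cell (3,2)='.' (+1 fires, +2 burnt)
Step 7: cell (3,2)='.' (+0 fires, +1 burnt)
  fire out at step 7

1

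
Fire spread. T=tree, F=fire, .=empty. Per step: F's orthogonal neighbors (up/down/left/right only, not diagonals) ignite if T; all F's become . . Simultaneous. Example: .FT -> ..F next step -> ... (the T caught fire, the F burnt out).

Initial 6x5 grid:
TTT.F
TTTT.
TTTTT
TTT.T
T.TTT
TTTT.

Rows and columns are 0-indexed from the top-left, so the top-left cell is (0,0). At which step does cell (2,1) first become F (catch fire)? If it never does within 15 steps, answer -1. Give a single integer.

Step 1: cell (2,1)='T' (+0 fires, +1 burnt)
  fire out at step 1
Target never catches fire within 15 steps

-1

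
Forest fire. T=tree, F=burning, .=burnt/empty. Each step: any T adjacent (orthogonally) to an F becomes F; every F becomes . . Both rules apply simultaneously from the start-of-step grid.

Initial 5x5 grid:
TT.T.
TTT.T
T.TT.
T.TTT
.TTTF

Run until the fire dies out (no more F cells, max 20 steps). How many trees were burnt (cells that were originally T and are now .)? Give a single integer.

Step 1: +2 fires, +1 burnt (F count now 2)
Step 2: +2 fires, +2 burnt (F count now 2)
Step 3: +3 fires, +2 burnt (F count now 3)
Step 4: +1 fires, +3 burnt (F count now 1)
Step 5: +1 fires, +1 burnt (F count now 1)
Step 6: +1 fires, +1 burnt (F count now 1)
Step 7: +2 fires, +1 burnt (F count now 2)
Step 8: +2 fires, +2 burnt (F count now 2)
Step 9: +1 fires, +2 burnt (F count now 1)
Step 10: +0 fires, +1 burnt (F count now 0)
Fire out after step 10
Initially T: 17, now '.': 23
Total burnt (originally-T cells now '.'): 15

Answer: 15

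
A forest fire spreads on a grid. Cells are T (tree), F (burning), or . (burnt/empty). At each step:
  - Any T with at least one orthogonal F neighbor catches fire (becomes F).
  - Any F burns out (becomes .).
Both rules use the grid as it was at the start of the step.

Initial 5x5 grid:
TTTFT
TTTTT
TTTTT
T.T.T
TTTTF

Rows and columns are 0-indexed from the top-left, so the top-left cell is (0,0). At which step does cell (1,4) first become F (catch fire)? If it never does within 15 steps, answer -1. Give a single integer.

Step 1: cell (1,4)='T' (+5 fires, +2 burnt)
Step 2: cell (1,4)='F' (+6 fires, +5 burnt)
  -> target ignites at step 2
Step 3: cell (1,4)='.' (+5 fires, +6 burnt)
Step 4: cell (1,4)='.' (+3 fires, +5 burnt)
Step 5: cell (1,4)='.' (+2 fires, +3 burnt)
Step 6: cell (1,4)='.' (+0 fires, +2 burnt)
  fire out at step 6

2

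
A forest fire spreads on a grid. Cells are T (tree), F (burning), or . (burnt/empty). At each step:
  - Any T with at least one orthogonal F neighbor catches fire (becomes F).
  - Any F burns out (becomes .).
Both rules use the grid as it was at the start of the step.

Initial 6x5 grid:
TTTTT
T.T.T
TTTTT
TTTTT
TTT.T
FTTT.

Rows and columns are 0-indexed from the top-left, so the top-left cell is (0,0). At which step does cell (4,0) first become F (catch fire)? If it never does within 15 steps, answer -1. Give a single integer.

Step 1: cell (4,0)='F' (+2 fires, +1 burnt)
  -> target ignites at step 1
Step 2: cell (4,0)='.' (+3 fires, +2 burnt)
Step 3: cell (4,0)='.' (+4 fires, +3 burnt)
Step 4: cell (4,0)='.' (+3 fires, +4 burnt)
Step 5: cell (4,0)='.' (+3 fires, +3 burnt)
Step 6: cell (4,0)='.' (+4 fires, +3 burnt)
Step 7: cell (4,0)='.' (+3 fires, +4 burnt)
Step 8: cell (4,0)='.' (+2 fires, +3 burnt)
Step 9: cell (4,0)='.' (+1 fires, +2 burnt)
Step 10: cell (4,0)='.' (+0 fires, +1 burnt)
  fire out at step 10

1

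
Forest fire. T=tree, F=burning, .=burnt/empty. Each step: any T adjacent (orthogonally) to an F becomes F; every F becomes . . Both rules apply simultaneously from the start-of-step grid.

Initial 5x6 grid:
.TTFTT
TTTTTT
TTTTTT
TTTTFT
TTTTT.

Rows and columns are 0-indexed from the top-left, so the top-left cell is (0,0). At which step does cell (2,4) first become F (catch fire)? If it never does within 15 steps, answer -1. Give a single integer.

Step 1: cell (2,4)='F' (+7 fires, +2 burnt)
  -> target ignites at step 1
Step 2: cell (2,4)='.' (+8 fires, +7 burnt)
Step 3: cell (2,4)='.' (+5 fires, +8 burnt)
Step 4: cell (2,4)='.' (+4 fires, +5 burnt)
Step 5: cell (2,4)='.' (+2 fires, +4 burnt)
Step 6: cell (2,4)='.' (+0 fires, +2 burnt)
  fire out at step 6

1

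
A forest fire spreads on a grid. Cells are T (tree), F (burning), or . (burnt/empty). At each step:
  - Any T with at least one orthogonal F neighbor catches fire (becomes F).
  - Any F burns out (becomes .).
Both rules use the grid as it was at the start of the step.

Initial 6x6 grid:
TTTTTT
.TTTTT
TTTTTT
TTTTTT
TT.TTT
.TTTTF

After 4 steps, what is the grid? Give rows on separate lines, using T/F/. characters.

Step 1: 2 trees catch fire, 1 burn out
  TTTTTT
  .TTTTT
  TTTTTT
  TTTTTT
  TT.TTF
  .TTTF.
Step 2: 3 trees catch fire, 2 burn out
  TTTTTT
  .TTTTT
  TTTTTT
  TTTTTF
  TT.TF.
  .TTF..
Step 3: 4 trees catch fire, 3 burn out
  TTTTTT
  .TTTTT
  TTTTTF
  TTTTF.
  TT.F..
  .TF...
Step 4: 4 trees catch fire, 4 burn out
  TTTTTT
  .TTTTF
  TTTTF.
  TTTF..
  TT....
  .F....

TTTTTT
.TTTTF
TTTTF.
TTTF..
TT....
.F....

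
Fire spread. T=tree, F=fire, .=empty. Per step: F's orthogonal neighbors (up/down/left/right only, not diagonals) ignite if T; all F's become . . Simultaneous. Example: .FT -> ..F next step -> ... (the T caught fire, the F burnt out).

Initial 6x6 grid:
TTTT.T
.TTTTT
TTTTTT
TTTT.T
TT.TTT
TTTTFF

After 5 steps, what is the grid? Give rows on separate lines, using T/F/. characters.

Step 1: 3 trees catch fire, 2 burn out
  TTTT.T
  .TTTTT
  TTTTTT
  TTTT.T
  TT.TFF
  TTTF..
Step 2: 3 trees catch fire, 3 burn out
  TTTT.T
  .TTTTT
  TTTTTT
  TTTT.F
  TT.F..
  TTF...
Step 3: 3 trees catch fire, 3 burn out
  TTTT.T
  .TTTTT
  TTTTTF
  TTTF..
  TT....
  TF....
Step 4: 6 trees catch fire, 3 burn out
  TTTT.T
  .TTTTF
  TTTFF.
  TTF...
  TF....
  F.....
Step 5: 6 trees catch fire, 6 burn out
  TTTT.F
  .TTFF.
  TTF...
  TF....
  F.....
  ......

TTTT.F
.TTFF.
TTF...
TF....
F.....
......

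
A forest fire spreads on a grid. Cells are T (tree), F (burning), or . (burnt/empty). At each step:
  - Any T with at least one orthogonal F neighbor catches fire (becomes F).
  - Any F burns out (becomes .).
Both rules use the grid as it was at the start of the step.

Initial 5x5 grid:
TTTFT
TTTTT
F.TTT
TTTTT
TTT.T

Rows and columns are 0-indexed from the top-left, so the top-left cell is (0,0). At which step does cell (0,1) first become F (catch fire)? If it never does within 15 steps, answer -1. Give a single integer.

Step 1: cell (0,1)='T' (+5 fires, +2 burnt)
Step 2: cell (0,1)='F' (+8 fires, +5 burnt)
  -> target ignites at step 2
Step 3: cell (0,1)='.' (+5 fires, +8 burnt)
Step 4: cell (0,1)='.' (+2 fires, +5 burnt)
Step 5: cell (0,1)='.' (+1 fires, +2 burnt)
Step 6: cell (0,1)='.' (+0 fires, +1 burnt)
  fire out at step 6

2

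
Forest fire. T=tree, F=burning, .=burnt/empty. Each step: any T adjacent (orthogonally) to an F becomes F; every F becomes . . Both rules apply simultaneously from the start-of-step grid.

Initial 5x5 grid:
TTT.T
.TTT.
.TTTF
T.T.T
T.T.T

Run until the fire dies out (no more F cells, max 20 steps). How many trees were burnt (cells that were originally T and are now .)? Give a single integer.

Answer: 13

Derivation:
Step 1: +2 fires, +1 burnt (F count now 2)
Step 2: +3 fires, +2 burnt (F count now 3)
Step 3: +3 fires, +3 burnt (F count now 3)
Step 4: +3 fires, +3 burnt (F count now 3)
Step 5: +1 fires, +3 burnt (F count now 1)
Step 6: +1 fires, +1 burnt (F count now 1)
Step 7: +0 fires, +1 burnt (F count now 0)
Fire out after step 7
Initially T: 16, now '.': 22
Total burnt (originally-T cells now '.'): 13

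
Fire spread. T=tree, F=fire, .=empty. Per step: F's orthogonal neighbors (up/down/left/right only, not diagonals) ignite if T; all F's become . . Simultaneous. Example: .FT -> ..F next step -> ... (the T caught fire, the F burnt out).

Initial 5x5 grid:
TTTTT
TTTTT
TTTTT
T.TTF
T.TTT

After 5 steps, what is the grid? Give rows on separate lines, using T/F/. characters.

Step 1: 3 trees catch fire, 1 burn out
  TTTTT
  TTTTT
  TTTTF
  T.TF.
  T.TTF
Step 2: 4 trees catch fire, 3 burn out
  TTTTT
  TTTTF
  TTTF.
  T.F..
  T.TF.
Step 3: 4 trees catch fire, 4 burn out
  TTTTF
  TTTF.
  TTF..
  T....
  T.F..
Step 4: 3 trees catch fire, 4 burn out
  TTTF.
  TTF..
  TF...
  T....
  T....
Step 5: 3 trees catch fire, 3 burn out
  TTF..
  TF...
  F....
  T....
  T....

TTF..
TF...
F....
T....
T....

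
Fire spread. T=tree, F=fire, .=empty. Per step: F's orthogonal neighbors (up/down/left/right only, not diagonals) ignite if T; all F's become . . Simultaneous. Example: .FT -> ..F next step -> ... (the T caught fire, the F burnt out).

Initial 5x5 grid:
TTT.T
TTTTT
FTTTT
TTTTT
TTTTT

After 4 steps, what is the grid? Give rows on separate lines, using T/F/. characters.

Step 1: 3 trees catch fire, 1 burn out
  TTT.T
  FTTTT
  .FTTT
  FTTTT
  TTTTT
Step 2: 5 trees catch fire, 3 burn out
  FTT.T
  .FTTT
  ..FTT
  .FTTT
  FTTTT
Step 3: 5 trees catch fire, 5 burn out
  .FT.T
  ..FTT
  ...FT
  ..FTT
  .FTTT
Step 4: 5 trees catch fire, 5 burn out
  ..F.T
  ...FT
  ....F
  ...FT
  ..FTT

..F.T
...FT
....F
...FT
..FTT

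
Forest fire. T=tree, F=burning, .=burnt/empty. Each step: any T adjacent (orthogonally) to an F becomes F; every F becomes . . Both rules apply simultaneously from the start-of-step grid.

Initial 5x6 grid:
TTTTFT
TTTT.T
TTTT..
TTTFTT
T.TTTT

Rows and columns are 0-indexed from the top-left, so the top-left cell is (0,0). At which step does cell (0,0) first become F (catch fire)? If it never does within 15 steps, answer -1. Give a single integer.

Step 1: cell (0,0)='T' (+6 fires, +2 burnt)
Step 2: cell (0,0)='T' (+8 fires, +6 burnt)
Step 3: cell (0,0)='T' (+5 fires, +8 burnt)
Step 4: cell (0,0)='F' (+4 fires, +5 burnt)
  -> target ignites at step 4
Step 5: cell (0,0)='.' (+1 fires, +4 burnt)
Step 6: cell (0,0)='.' (+0 fires, +1 burnt)
  fire out at step 6

4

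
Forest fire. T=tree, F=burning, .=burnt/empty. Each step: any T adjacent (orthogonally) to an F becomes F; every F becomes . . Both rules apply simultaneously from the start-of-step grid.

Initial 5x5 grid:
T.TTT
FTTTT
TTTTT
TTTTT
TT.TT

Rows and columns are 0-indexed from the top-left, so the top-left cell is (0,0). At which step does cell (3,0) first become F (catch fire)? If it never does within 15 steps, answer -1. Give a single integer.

Step 1: cell (3,0)='T' (+3 fires, +1 burnt)
Step 2: cell (3,0)='F' (+3 fires, +3 burnt)
  -> target ignites at step 2
Step 3: cell (3,0)='.' (+5 fires, +3 burnt)
Step 4: cell (3,0)='.' (+5 fires, +5 burnt)
Step 5: cell (3,0)='.' (+3 fires, +5 burnt)
Step 6: cell (3,0)='.' (+2 fires, +3 burnt)
Step 7: cell (3,0)='.' (+1 fires, +2 burnt)
Step 8: cell (3,0)='.' (+0 fires, +1 burnt)
  fire out at step 8

2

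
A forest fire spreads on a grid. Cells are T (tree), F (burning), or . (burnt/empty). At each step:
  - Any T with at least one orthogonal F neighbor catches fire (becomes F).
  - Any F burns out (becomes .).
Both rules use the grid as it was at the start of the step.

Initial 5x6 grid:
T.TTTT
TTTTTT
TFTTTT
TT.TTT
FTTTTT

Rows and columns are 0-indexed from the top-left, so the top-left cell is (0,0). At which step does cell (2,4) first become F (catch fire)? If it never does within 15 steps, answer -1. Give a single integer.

Step 1: cell (2,4)='T' (+6 fires, +2 burnt)
Step 2: cell (2,4)='T' (+4 fires, +6 burnt)
Step 3: cell (2,4)='F' (+6 fires, +4 burnt)
  -> target ignites at step 3
Step 4: cell (2,4)='.' (+5 fires, +6 burnt)
Step 5: cell (2,4)='.' (+4 fires, +5 burnt)
Step 6: cell (2,4)='.' (+1 fires, +4 burnt)
Step 7: cell (2,4)='.' (+0 fires, +1 burnt)
  fire out at step 7

3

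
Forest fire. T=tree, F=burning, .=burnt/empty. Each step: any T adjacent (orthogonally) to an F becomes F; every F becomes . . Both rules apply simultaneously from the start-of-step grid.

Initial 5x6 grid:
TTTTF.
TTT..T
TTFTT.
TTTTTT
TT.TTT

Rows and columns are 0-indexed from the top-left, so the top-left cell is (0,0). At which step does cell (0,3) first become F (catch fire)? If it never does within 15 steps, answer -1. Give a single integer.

Step 1: cell (0,3)='F' (+5 fires, +2 burnt)
  -> target ignites at step 1
Step 2: cell (0,3)='.' (+6 fires, +5 burnt)
Step 3: cell (0,3)='.' (+6 fires, +6 burnt)
Step 4: cell (0,3)='.' (+4 fires, +6 burnt)
Step 5: cell (0,3)='.' (+1 fires, +4 burnt)
Step 6: cell (0,3)='.' (+0 fires, +1 burnt)
  fire out at step 6

1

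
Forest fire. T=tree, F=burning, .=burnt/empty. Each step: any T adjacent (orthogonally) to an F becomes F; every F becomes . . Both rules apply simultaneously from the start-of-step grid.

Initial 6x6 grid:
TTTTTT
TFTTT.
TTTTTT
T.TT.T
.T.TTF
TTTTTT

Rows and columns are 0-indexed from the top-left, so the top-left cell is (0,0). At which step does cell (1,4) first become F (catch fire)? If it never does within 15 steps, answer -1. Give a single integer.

Step 1: cell (1,4)='T' (+7 fires, +2 burnt)
Step 2: cell (1,4)='T' (+8 fires, +7 burnt)
Step 3: cell (1,4)='F' (+8 fires, +8 burnt)
  -> target ignites at step 3
Step 4: cell (1,4)='.' (+2 fires, +8 burnt)
Step 5: cell (1,4)='.' (+2 fires, +2 burnt)
Step 6: cell (1,4)='.' (+2 fires, +2 burnt)
Step 7: cell (1,4)='.' (+0 fires, +2 burnt)
  fire out at step 7

3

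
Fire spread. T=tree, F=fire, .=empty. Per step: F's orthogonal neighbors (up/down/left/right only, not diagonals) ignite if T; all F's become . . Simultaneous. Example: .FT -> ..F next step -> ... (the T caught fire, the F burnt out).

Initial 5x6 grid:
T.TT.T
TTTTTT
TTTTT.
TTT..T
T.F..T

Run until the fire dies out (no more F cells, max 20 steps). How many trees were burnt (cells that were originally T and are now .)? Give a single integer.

Step 1: +1 fires, +1 burnt (F count now 1)
Step 2: +2 fires, +1 burnt (F count now 2)
Step 3: +4 fires, +2 burnt (F count now 4)
Step 4: +6 fires, +4 burnt (F count now 6)
Step 5: +3 fires, +6 burnt (F count now 3)
Step 6: +2 fires, +3 burnt (F count now 2)
Step 7: +1 fires, +2 burnt (F count now 1)
Step 8: +0 fires, +1 burnt (F count now 0)
Fire out after step 8
Initially T: 21, now '.': 28
Total burnt (originally-T cells now '.'): 19

Answer: 19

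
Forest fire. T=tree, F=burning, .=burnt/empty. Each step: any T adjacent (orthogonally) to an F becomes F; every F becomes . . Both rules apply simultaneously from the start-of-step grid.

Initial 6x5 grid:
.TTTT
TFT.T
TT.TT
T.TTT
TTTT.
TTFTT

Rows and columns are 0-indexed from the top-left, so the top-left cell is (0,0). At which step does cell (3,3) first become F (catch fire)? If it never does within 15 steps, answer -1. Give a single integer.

Step 1: cell (3,3)='T' (+7 fires, +2 burnt)
Step 2: cell (3,3)='T' (+7 fires, +7 burnt)
Step 3: cell (3,3)='F' (+4 fires, +7 burnt)
  -> target ignites at step 3
Step 4: cell (3,3)='.' (+3 fires, +4 burnt)
Step 5: cell (3,3)='.' (+2 fires, +3 burnt)
Step 6: cell (3,3)='.' (+0 fires, +2 burnt)
  fire out at step 6

3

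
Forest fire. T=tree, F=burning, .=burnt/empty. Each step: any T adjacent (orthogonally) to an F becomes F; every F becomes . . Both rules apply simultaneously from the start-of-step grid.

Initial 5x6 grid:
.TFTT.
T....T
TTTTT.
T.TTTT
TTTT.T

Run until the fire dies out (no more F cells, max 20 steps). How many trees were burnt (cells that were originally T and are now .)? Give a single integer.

Step 1: +2 fires, +1 burnt (F count now 2)
Step 2: +1 fires, +2 burnt (F count now 1)
Step 3: +0 fires, +1 burnt (F count now 0)
Fire out after step 3
Initially T: 20, now '.': 13
Total burnt (originally-T cells now '.'): 3

Answer: 3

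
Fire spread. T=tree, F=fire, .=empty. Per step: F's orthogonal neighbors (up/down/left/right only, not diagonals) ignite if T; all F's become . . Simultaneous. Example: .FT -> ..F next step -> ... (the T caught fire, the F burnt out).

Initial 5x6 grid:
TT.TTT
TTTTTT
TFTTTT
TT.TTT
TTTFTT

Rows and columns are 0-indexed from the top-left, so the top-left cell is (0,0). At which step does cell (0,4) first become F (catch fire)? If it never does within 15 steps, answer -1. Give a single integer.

Step 1: cell (0,4)='T' (+7 fires, +2 burnt)
Step 2: cell (0,4)='T' (+8 fires, +7 burnt)
Step 3: cell (0,4)='T' (+5 fires, +8 burnt)
Step 4: cell (0,4)='T' (+3 fires, +5 burnt)
Step 5: cell (0,4)='F' (+2 fires, +3 burnt)
  -> target ignites at step 5
Step 6: cell (0,4)='.' (+1 fires, +2 burnt)
Step 7: cell (0,4)='.' (+0 fires, +1 burnt)
  fire out at step 7

5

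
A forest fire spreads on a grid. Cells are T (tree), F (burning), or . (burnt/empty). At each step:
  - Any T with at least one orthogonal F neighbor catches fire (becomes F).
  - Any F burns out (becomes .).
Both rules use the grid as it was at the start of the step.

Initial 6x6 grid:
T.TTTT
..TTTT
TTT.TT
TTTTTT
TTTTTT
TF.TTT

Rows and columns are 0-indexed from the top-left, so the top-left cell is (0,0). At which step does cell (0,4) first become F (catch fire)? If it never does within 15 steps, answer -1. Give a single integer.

Step 1: cell (0,4)='T' (+2 fires, +1 burnt)
Step 2: cell (0,4)='T' (+3 fires, +2 burnt)
Step 3: cell (0,4)='T' (+4 fires, +3 burnt)
Step 4: cell (0,4)='T' (+5 fires, +4 burnt)
Step 5: cell (0,4)='T' (+4 fires, +5 burnt)
Step 6: cell (0,4)='T' (+5 fires, +4 burnt)
Step 7: cell (0,4)='T' (+3 fires, +5 burnt)
Step 8: cell (0,4)='F' (+2 fires, +3 burnt)
  -> target ignites at step 8
Step 9: cell (0,4)='.' (+1 fires, +2 burnt)
Step 10: cell (0,4)='.' (+0 fires, +1 burnt)
  fire out at step 10

8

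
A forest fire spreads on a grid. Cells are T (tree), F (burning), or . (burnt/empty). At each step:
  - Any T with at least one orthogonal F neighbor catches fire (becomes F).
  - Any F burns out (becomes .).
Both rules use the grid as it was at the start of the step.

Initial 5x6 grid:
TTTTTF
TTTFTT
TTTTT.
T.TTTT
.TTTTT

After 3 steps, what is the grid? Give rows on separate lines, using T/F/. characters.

Step 1: 6 trees catch fire, 2 burn out
  TTTFF.
  TTF.FF
  TTTFT.
  T.TTTT
  .TTTTT
Step 2: 5 trees catch fire, 6 burn out
  TTF...
  TF....
  TTF.F.
  T.TFTT
  .TTTTT
Step 3: 6 trees catch fire, 5 burn out
  TF....
  F.....
  TF....
  T.F.FT
  .TTFTT

TF....
F.....
TF....
T.F.FT
.TTFTT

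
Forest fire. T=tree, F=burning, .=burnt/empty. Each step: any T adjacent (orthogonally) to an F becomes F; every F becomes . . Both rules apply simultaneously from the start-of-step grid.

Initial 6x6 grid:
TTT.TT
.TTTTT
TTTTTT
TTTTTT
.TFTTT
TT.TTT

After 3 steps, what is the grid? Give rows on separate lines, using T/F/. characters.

Step 1: 3 trees catch fire, 1 burn out
  TTT.TT
  .TTTTT
  TTTTTT
  TTFTTT
  .F.FTT
  TT.TTT
Step 2: 6 trees catch fire, 3 burn out
  TTT.TT
  .TTTTT
  TTFTTT
  TF.FTT
  ....FT
  TF.FTT
Step 3: 8 trees catch fire, 6 burn out
  TTT.TT
  .TFTTT
  TF.FTT
  F...FT
  .....F
  F...FT

TTT.TT
.TFTTT
TF.FTT
F...FT
.....F
F...FT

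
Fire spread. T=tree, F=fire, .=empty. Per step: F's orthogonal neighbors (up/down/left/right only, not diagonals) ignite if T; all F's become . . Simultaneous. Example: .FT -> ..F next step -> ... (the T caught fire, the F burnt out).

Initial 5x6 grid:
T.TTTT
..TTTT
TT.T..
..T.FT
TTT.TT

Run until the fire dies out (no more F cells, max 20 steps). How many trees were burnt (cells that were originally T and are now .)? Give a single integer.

Answer: 3

Derivation:
Step 1: +2 fires, +1 burnt (F count now 2)
Step 2: +1 fires, +2 burnt (F count now 1)
Step 3: +0 fires, +1 burnt (F count now 0)
Fire out after step 3
Initially T: 19, now '.': 14
Total burnt (originally-T cells now '.'): 3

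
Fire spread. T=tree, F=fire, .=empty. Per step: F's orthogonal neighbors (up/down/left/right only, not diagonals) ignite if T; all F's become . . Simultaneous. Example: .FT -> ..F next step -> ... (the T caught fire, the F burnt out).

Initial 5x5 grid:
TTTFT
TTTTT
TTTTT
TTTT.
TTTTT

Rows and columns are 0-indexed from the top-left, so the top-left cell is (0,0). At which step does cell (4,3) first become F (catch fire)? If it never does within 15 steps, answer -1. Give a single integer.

Step 1: cell (4,3)='T' (+3 fires, +1 burnt)
Step 2: cell (4,3)='T' (+4 fires, +3 burnt)
Step 3: cell (4,3)='T' (+5 fires, +4 burnt)
Step 4: cell (4,3)='F' (+4 fires, +5 burnt)
  -> target ignites at step 4
Step 5: cell (4,3)='.' (+4 fires, +4 burnt)
Step 6: cell (4,3)='.' (+2 fires, +4 burnt)
Step 7: cell (4,3)='.' (+1 fires, +2 burnt)
Step 8: cell (4,3)='.' (+0 fires, +1 burnt)
  fire out at step 8

4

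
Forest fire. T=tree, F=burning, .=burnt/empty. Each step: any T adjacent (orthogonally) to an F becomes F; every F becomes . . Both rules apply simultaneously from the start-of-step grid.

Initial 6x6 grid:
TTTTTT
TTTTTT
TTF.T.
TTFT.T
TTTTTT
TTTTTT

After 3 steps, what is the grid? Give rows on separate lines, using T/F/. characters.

Step 1: 5 trees catch fire, 2 burn out
  TTTTTT
  TTFTTT
  TF..T.
  TF.F.T
  TTFTTT
  TTTTTT
Step 2: 8 trees catch fire, 5 burn out
  TTFTTT
  TF.FTT
  F...T.
  F....T
  TF.FTT
  TTFTTT
Step 3: 8 trees catch fire, 8 burn out
  TF.FTT
  F...FT
  ....T.
  .....T
  F...FT
  TF.FTT

TF.FTT
F...FT
....T.
.....T
F...FT
TF.FTT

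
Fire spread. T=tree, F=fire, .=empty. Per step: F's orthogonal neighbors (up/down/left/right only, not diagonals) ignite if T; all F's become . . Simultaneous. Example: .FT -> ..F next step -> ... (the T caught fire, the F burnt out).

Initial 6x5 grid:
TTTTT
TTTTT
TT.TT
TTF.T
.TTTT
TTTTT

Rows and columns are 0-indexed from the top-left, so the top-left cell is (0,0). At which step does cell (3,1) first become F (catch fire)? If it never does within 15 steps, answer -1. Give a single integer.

Step 1: cell (3,1)='F' (+2 fires, +1 burnt)
  -> target ignites at step 1
Step 2: cell (3,1)='.' (+5 fires, +2 burnt)
Step 3: cell (3,1)='.' (+5 fires, +5 burnt)
Step 4: cell (3,1)='.' (+6 fires, +5 burnt)
Step 5: cell (3,1)='.' (+4 fires, +6 burnt)
Step 6: cell (3,1)='.' (+3 fires, +4 burnt)
Step 7: cell (3,1)='.' (+1 fires, +3 burnt)
Step 8: cell (3,1)='.' (+0 fires, +1 burnt)
  fire out at step 8

1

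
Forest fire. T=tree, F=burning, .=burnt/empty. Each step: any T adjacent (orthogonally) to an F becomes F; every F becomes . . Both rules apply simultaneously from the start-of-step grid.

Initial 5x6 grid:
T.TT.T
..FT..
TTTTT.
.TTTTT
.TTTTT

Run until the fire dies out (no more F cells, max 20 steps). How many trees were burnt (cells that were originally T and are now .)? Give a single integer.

Answer: 18

Derivation:
Step 1: +3 fires, +1 burnt (F count now 3)
Step 2: +4 fires, +3 burnt (F count now 4)
Step 3: +5 fires, +4 burnt (F count now 5)
Step 4: +3 fires, +5 burnt (F count now 3)
Step 5: +2 fires, +3 burnt (F count now 2)
Step 6: +1 fires, +2 burnt (F count now 1)
Step 7: +0 fires, +1 burnt (F count now 0)
Fire out after step 7
Initially T: 20, now '.': 28
Total burnt (originally-T cells now '.'): 18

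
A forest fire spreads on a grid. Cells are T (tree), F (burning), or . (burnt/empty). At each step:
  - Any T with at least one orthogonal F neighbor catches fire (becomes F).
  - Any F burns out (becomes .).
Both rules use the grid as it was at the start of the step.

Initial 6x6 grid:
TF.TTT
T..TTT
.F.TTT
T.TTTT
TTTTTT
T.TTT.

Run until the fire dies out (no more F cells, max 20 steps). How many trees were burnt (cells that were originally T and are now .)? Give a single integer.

Step 1: +1 fires, +2 burnt (F count now 1)
Step 2: +1 fires, +1 burnt (F count now 1)
Step 3: +0 fires, +1 burnt (F count now 0)
Fire out after step 3
Initially T: 26, now '.': 12
Total burnt (originally-T cells now '.'): 2

Answer: 2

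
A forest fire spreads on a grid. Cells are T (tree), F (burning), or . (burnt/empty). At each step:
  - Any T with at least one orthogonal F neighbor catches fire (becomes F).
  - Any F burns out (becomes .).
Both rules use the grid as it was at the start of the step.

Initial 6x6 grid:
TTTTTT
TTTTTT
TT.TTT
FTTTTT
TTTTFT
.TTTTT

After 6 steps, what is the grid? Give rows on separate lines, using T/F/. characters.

Step 1: 7 trees catch fire, 2 burn out
  TTTTTT
  TTTTTT
  FT.TTT
  .FTTFT
  FTTF.F
  .TTTFT
Step 2: 10 trees catch fire, 7 burn out
  TTTTTT
  FTTTTT
  .F.TFT
  ..FF.F
  .FF...
  .TTF.F
Step 3: 7 trees catch fire, 10 burn out
  FTTTTT
  .FTTFT
  ...F.F
  ......
  ......
  .FF...
Step 4: 5 trees catch fire, 7 burn out
  .FTTFT
  ..FF.F
  ......
  ......
  ......
  ......
Step 5: 3 trees catch fire, 5 burn out
  ..FF.F
  ......
  ......
  ......
  ......
  ......
Step 6: 0 trees catch fire, 3 burn out
  ......
  ......
  ......
  ......
  ......
  ......

......
......
......
......
......
......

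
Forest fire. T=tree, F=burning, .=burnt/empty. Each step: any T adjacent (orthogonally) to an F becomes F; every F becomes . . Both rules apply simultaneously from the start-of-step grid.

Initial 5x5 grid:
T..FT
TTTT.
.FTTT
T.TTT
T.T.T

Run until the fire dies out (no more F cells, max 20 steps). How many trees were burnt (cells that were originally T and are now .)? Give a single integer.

Step 1: +4 fires, +2 burnt (F count now 4)
Step 2: +4 fires, +4 burnt (F count now 4)
Step 3: +4 fires, +4 burnt (F count now 4)
Step 4: +1 fires, +4 burnt (F count now 1)
Step 5: +1 fires, +1 burnt (F count now 1)
Step 6: +0 fires, +1 burnt (F count now 0)
Fire out after step 6
Initially T: 16, now '.': 23
Total burnt (originally-T cells now '.'): 14

Answer: 14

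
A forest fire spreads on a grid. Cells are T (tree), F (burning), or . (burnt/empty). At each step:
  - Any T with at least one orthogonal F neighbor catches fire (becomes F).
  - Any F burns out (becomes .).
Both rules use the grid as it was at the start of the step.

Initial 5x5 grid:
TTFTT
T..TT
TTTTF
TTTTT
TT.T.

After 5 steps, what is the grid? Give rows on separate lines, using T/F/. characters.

Step 1: 5 trees catch fire, 2 burn out
  TF.FT
  T..TF
  TTTF.
  TTTTF
  TT.T.
Step 2: 5 trees catch fire, 5 burn out
  F...F
  T..F.
  TTF..
  TTTF.
  TT.T.
Step 3: 4 trees catch fire, 5 burn out
  .....
  F....
  TF...
  TTF..
  TT.F.
Step 4: 2 trees catch fire, 4 burn out
  .....
  .....
  F....
  TF...
  TT...
Step 5: 2 trees catch fire, 2 burn out
  .....
  .....
  .....
  F....
  TF...

.....
.....
.....
F....
TF...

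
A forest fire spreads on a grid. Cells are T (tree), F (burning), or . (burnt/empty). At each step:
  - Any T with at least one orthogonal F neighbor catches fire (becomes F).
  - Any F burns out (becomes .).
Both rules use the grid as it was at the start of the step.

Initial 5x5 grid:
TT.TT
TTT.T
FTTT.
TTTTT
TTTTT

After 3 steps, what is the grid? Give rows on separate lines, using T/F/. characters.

Step 1: 3 trees catch fire, 1 burn out
  TT.TT
  FTT.T
  .FTT.
  FTTTT
  TTTTT
Step 2: 5 trees catch fire, 3 burn out
  FT.TT
  .FT.T
  ..FT.
  .FTTT
  FTTTT
Step 3: 5 trees catch fire, 5 burn out
  .F.TT
  ..F.T
  ...F.
  ..FTT
  .FTTT

.F.TT
..F.T
...F.
..FTT
.FTTT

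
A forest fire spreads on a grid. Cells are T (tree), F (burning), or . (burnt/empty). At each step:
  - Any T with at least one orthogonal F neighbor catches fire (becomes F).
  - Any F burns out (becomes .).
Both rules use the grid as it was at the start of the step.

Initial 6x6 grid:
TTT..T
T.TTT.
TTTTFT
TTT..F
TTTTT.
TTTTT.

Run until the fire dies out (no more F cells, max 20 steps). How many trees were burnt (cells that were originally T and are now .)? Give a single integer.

Step 1: +3 fires, +2 burnt (F count now 3)
Step 2: +2 fires, +3 burnt (F count now 2)
Step 3: +3 fires, +2 burnt (F count now 3)
Step 4: +4 fires, +3 burnt (F count now 4)
Step 5: +6 fires, +4 burnt (F count now 6)
Step 6: +5 fires, +6 burnt (F count now 5)
Step 7: +2 fires, +5 burnt (F count now 2)
Step 8: +0 fires, +2 burnt (F count now 0)
Fire out after step 8
Initially T: 26, now '.': 35
Total burnt (originally-T cells now '.'): 25

Answer: 25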